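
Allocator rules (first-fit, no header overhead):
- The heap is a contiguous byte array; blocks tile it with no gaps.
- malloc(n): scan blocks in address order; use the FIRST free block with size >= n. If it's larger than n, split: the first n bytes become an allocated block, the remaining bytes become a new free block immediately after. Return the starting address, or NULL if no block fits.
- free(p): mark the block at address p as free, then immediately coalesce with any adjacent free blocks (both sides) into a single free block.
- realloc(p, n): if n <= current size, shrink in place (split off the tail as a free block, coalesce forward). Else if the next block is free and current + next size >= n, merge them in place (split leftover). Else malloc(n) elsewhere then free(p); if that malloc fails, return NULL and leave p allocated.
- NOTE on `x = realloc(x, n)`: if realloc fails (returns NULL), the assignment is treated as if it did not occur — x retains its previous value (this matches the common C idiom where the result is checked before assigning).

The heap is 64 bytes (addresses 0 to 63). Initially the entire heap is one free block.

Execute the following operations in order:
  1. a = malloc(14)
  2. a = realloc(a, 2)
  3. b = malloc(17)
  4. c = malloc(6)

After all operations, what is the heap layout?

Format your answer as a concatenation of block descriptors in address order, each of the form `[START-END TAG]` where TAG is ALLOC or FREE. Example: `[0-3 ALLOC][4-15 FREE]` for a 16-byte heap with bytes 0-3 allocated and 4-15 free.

Answer: [0-1 ALLOC][2-18 ALLOC][19-24 ALLOC][25-63 FREE]

Derivation:
Op 1: a = malloc(14) -> a = 0; heap: [0-13 ALLOC][14-63 FREE]
Op 2: a = realloc(a, 2) -> a = 0; heap: [0-1 ALLOC][2-63 FREE]
Op 3: b = malloc(17) -> b = 2; heap: [0-1 ALLOC][2-18 ALLOC][19-63 FREE]
Op 4: c = malloc(6) -> c = 19; heap: [0-1 ALLOC][2-18 ALLOC][19-24 ALLOC][25-63 FREE]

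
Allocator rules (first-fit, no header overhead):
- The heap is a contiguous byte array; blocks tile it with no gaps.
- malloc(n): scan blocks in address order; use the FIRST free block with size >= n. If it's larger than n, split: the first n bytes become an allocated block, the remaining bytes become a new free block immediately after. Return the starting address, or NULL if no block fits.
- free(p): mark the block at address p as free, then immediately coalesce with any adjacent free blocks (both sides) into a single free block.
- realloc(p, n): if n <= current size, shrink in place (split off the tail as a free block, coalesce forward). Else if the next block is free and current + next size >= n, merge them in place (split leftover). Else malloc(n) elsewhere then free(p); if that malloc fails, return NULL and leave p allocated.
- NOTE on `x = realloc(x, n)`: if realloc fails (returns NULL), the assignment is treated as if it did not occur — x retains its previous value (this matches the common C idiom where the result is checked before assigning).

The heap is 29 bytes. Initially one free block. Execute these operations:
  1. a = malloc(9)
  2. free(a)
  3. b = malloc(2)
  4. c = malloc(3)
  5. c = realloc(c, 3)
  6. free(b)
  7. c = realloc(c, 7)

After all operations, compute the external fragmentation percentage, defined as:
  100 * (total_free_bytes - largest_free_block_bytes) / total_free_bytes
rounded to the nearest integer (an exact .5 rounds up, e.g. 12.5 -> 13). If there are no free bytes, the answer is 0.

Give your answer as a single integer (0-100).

Answer: 9

Derivation:
Op 1: a = malloc(9) -> a = 0; heap: [0-8 ALLOC][9-28 FREE]
Op 2: free(a) -> (freed a); heap: [0-28 FREE]
Op 3: b = malloc(2) -> b = 0; heap: [0-1 ALLOC][2-28 FREE]
Op 4: c = malloc(3) -> c = 2; heap: [0-1 ALLOC][2-4 ALLOC][5-28 FREE]
Op 5: c = realloc(c, 3) -> c = 2; heap: [0-1 ALLOC][2-4 ALLOC][5-28 FREE]
Op 6: free(b) -> (freed b); heap: [0-1 FREE][2-4 ALLOC][5-28 FREE]
Op 7: c = realloc(c, 7) -> c = 2; heap: [0-1 FREE][2-8 ALLOC][9-28 FREE]
Free blocks: [2 20] total_free=22 largest=20 -> 100*(22-20)/22 = 200/22 ≈ 9.091 -> rounds to 9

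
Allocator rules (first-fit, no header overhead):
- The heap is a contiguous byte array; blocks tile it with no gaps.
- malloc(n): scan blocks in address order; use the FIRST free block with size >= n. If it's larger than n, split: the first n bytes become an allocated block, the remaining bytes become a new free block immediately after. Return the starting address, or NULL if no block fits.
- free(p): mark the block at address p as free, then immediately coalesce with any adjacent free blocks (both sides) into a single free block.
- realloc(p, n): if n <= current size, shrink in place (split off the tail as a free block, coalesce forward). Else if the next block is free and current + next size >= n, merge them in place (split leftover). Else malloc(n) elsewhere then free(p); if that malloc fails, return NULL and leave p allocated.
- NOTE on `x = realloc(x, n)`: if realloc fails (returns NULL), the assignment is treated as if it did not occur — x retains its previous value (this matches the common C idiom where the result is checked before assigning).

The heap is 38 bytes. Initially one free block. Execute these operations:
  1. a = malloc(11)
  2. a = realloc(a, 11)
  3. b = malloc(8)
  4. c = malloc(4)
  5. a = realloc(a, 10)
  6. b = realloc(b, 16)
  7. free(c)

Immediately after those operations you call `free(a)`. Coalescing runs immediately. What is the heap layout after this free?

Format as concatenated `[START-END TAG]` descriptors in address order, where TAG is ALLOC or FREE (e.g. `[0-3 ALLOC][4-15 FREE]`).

Answer: [0-10 FREE][11-18 ALLOC][19-37 FREE]

Derivation:
Op 1: a = malloc(11) -> a = 0; heap: [0-10 ALLOC][11-37 FREE]
Op 2: a = realloc(a, 11) -> a = 0; heap: [0-10 ALLOC][11-37 FREE]
Op 3: b = malloc(8) -> b = 11; heap: [0-10 ALLOC][11-18 ALLOC][19-37 FREE]
Op 4: c = malloc(4) -> c = 19; heap: [0-10 ALLOC][11-18 ALLOC][19-22 ALLOC][23-37 FREE]
Op 5: a = realloc(a, 10) -> a = 0; heap: [0-9 ALLOC][10-10 FREE][11-18 ALLOC][19-22 ALLOC][23-37 FREE]
Op 6: b = realloc(b, 16) -> NULL (b unchanged); heap: [0-9 ALLOC][10-10 FREE][11-18 ALLOC][19-22 ALLOC][23-37 FREE]
Op 7: free(c) -> (freed c); heap: [0-9 ALLOC][10-10 FREE][11-18 ALLOC][19-37 FREE]
free(a): a = 0 -> block [0-9 ALLOC]; mark free, coalesce with adjacent free neighbors -> [0-10 FREE][11-18 ALLOC][19-37 FREE]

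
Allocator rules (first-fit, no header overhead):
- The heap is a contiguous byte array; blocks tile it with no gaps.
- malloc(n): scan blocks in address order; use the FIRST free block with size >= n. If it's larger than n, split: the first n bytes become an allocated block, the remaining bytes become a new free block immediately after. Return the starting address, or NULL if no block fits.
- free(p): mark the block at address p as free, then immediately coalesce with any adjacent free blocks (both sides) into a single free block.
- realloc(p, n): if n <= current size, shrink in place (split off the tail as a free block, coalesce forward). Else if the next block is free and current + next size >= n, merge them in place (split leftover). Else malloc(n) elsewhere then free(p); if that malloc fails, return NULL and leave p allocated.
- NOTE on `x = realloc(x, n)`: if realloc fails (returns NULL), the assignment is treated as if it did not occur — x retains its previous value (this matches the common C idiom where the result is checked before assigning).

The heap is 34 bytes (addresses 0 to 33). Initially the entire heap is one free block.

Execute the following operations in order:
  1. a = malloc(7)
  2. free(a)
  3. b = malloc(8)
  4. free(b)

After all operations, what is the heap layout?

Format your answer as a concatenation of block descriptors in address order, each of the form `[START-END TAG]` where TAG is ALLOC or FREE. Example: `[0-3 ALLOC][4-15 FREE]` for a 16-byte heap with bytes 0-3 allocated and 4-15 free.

Op 1: a = malloc(7) -> a = 0; heap: [0-6 ALLOC][7-33 FREE]
Op 2: free(a) -> (freed a); heap: [0-33 FREE]
Op 3: b = malloc(8) -> b = 0; heap: [0-7 ALLOC][8-33 FREE]
Op 4: free(b) -> (freed b); heap: [0-33 FREE]

Answer: [0-33 FREE]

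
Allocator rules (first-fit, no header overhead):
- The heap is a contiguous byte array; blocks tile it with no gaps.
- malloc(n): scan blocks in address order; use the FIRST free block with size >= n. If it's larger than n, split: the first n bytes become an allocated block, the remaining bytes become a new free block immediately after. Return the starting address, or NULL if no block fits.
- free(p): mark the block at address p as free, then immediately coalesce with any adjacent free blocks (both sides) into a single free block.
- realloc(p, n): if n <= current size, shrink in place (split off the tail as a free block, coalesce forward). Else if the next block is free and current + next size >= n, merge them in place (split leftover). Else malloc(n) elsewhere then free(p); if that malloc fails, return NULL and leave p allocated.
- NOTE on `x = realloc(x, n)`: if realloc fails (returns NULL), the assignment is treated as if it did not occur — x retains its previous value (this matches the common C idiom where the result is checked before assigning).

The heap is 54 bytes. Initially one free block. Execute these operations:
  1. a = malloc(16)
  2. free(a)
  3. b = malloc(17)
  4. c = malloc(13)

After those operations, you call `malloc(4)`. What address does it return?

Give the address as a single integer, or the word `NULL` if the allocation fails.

Op 1: a = malloc(16) -> a = 0; heap: [0-15 ALLOC][16-53 FREE]
Op 2: free(a) -> (freed a); heap: [0-53 FREE]
Op 3: b = malloc(17) -> b = 0; heap: [0-16 ALLOC][17-53 FREE]
Op 4: c = malloc(13) -> c = 17; heap: [0-16 ALLOC][17-29 ALLOC][30-53 FREE]
malloc(4): first-fit scan over [0-16 ALLOC][17-29 ALLOC][30-53 FREE] -> 30

Answer: 30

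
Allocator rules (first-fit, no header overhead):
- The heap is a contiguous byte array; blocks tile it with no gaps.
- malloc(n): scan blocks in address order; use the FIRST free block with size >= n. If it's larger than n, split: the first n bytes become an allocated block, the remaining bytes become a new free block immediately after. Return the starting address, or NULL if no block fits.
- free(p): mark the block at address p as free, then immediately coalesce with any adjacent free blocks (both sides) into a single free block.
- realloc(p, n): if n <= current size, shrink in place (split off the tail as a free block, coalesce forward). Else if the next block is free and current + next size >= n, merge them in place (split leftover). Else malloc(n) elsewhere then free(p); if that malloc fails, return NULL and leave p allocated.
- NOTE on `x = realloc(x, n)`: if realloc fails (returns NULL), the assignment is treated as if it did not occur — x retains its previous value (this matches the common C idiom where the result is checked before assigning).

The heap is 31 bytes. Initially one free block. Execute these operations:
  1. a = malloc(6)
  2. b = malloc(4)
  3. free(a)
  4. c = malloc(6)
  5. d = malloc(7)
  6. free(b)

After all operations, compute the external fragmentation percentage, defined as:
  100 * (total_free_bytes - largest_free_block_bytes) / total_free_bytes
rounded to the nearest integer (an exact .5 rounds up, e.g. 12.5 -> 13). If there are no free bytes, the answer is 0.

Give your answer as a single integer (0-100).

Op 1: a = malloc(6) -> a = 0; heap: [0-5 ALLOC][6-30 FREE]
Op 2: b = malloc(4) -> b = 6; heap: [0-5 ALLOC][6-9 ALLOC][10-30 FREE]
Op 3: free(a) -> (freed a); heap: [0-5 FREE][6-9 ALLOC][10-30 FREE]
Op 4: c = malloc(6) -> c = 0; heap: [0-5 ALLOC][6-9 ALLOC][10-30 FREE]
Op 5: d = malloc(7) -> d = 10; heap: [0-5 ALLOC][6-9 ALLOC][10-16 ALLOC][17-30 FREE]
Op 6: free(b) -> (freed b); heap: [0-5 ALLOC][6-9 FREE][10-16 ALLOC][17-30 FREE]
Free blocks: [4 14] total_free=18 largest=14 -> 100*(18-14)/18 = 400/18 ≈ 22.222 -> rounds to 22

Answer: 22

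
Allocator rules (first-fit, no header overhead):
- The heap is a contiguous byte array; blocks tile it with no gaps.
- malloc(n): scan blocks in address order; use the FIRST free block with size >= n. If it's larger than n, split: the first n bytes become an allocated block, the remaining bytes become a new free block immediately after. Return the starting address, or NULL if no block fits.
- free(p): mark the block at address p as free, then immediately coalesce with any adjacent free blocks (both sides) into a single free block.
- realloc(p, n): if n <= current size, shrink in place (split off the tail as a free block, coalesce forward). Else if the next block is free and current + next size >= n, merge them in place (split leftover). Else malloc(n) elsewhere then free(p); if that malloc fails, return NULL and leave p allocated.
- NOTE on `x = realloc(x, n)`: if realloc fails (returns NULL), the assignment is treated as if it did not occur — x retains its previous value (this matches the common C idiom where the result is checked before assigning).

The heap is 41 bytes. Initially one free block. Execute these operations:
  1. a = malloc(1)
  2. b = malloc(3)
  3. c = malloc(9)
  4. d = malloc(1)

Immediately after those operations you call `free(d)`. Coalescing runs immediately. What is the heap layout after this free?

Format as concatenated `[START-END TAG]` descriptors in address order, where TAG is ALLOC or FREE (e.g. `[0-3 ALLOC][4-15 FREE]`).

Op 1: a = malloc(1) -> a = 0; heap: [0-0 ALLOC][1-40 FREE]
Op 2: b = malloc(3) -> b = 1; heap: [0-0 ALLOC][1-3 ALLOC][4-40 FREE]
Op 3: c = malloc(9) -> c = 4; heap: [0-0 ALLOC][1-3 ALLOC][4-12 ALLOC][13-40 FREE]
Op 4: d = malloc(1) -> d = 13; heap: [0-0 ALLOC][1-3 ALLOC][4-12 ALLOC][13-13 ALLOC][14-40 FREE]
free(d): d = 13 -> block [13-13 ALLOC]; mark free, coalesce with adjacent free neighbors -> [0-0 ALLOC][1-3 ALLOC][4-12 ALLOC][13-40 FREE]

Answer: [0-0 ALLOC][1-3 ALLOC][4-12 ALLOC][13-40 FREE]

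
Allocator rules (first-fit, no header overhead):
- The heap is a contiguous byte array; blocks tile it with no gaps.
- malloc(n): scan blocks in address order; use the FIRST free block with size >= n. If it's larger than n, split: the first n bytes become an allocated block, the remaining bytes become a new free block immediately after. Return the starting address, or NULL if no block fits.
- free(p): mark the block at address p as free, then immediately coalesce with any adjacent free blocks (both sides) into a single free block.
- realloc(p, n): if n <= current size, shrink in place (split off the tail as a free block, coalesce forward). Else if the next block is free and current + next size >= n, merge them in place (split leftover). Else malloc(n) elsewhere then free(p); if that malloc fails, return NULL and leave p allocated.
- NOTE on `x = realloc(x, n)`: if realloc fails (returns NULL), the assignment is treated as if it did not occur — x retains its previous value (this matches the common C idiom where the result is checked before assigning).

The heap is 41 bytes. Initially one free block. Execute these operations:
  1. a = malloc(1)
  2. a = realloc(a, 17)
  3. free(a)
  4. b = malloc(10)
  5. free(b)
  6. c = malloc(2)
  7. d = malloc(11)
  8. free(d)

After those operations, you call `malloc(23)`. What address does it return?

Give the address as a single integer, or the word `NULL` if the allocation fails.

Answer: 2

Derivation:
Op 1: a = malloc(1) -> a = 0; heap: [0-0 ALLOC][1-40 FREE]
Op 2: a = realloc(a, 17) -> a = 0; heap: [0-16 ALLOC][17-40 FREE]
Op 3: free(a) -> (freed a); heap: [0-40 FREE]
Op 4: b = malloc(10) -> b = 0; heap: [0-9 ALLOC][10-40 FREE]
Op 5: free(b) -> (freed b); heap: [0-40 FREE]
Op 6: c = malloc(2) -> c = 0; heap: [0-1 ALLOC][2-40 FREE]
Op 7: d = malloc(11) -> d = 2; heap: [0-1 ALLOC][2-12 ALLOC][13-40 FREE]
Op 8: free(d) -> (freed d); heap: [0-1 ALLOC][2-40 FREE]
malloc(23): first-fit scan over [0-1 ALLOC][2-40 FREE] -> 2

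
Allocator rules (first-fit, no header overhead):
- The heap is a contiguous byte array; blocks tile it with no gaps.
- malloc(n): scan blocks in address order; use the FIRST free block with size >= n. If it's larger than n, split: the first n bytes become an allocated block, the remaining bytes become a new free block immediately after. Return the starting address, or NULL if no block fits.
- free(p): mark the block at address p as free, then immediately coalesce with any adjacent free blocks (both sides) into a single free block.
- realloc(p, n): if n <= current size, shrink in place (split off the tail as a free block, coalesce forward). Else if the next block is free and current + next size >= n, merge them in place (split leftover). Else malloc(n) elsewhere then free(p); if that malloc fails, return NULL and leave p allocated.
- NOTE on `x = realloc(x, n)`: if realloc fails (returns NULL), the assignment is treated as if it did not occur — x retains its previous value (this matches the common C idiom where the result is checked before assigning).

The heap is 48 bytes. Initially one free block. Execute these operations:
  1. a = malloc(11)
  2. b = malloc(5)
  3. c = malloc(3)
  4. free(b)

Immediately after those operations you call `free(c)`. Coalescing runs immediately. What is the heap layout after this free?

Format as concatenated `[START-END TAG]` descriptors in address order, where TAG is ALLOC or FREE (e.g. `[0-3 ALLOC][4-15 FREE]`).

Answer: [0-10 ALLOC][11-47 FREE]

Derivation:
Op 1: a = malloc(11) -> a = 0; heap: [0-10 ALLOC][11-47 FREE]
Op 2: b = malloc(5) -> b = 11; heap: [0-10 ALLOC][11-15 ALLOC][16-47 FREE]
Op 3: c = malloc(3) -> c = 16; heap: [0-10 ALLOC][11-15 ALLOC][16-18 ALLOC][19-47 FREE]
Op 4: free(b) -> (freed b); heap: [0-10 ALLOC][11-15 FREE][16-18 ALLOC][19-47 FREE]
free(c): c = 16 -> block [16-18 ALLOC]; mark free, coalesce with adjacent free neighbors -> [0-10 ALLOC][11-47 FREE]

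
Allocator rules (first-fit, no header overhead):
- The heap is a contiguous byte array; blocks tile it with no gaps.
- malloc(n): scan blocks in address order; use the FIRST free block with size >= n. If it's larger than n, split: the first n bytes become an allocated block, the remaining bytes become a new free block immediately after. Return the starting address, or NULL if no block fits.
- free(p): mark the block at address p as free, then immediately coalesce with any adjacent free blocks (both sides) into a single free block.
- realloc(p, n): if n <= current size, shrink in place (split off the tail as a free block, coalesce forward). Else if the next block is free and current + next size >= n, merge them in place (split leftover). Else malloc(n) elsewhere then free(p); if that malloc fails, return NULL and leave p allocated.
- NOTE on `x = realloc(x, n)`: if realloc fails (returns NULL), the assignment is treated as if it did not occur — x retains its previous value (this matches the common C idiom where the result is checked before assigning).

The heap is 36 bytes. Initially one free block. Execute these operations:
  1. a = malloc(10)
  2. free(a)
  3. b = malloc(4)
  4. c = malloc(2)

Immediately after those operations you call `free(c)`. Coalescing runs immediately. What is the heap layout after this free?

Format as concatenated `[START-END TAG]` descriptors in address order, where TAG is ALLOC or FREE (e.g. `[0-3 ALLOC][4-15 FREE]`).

Answer: [0-3 ALLOC][4-35 FREE]

Derivation:
Op 1: a = malloc(10) -> a = 0; heap: [0-9 ALLOC][10-35 FREE]
Op 2: free(a) -> (freed a); heap: [0-35 FREE]
Op 3: b = malloc(4) -> b = 0; heap: [0-3 ALLOC][4-35 FREE]
Op 4: c = malloc(2) -> c = 4; heap: [0-3 ALLOC][4-5 ALLOC][6-35 FREE]
free(c): c = 4 -> block [4-5 ALLOC]; mark free, coalesce with adjacent free neighbors -> [0-3 ALLOC][4-35 FREE]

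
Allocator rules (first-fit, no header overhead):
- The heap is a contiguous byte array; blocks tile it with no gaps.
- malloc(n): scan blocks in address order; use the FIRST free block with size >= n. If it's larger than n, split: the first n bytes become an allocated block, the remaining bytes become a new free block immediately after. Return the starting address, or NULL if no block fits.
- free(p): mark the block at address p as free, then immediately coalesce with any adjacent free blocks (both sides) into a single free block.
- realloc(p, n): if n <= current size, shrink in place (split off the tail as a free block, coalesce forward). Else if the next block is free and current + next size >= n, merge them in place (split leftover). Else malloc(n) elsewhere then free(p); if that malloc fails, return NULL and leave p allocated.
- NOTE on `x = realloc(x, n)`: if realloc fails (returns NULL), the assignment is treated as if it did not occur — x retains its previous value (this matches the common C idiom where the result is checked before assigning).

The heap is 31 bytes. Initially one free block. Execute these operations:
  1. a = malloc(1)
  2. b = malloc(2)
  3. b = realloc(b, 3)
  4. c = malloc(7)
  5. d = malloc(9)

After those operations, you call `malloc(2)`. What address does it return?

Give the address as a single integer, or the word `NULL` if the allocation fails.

Op 1: a = malloc(1) -> a = 0; heap: [0-0 ALLOC][1-30 FREE]
Op 2: b = malloc(2) -> b = 1; heap: [0-0 ALLOC][1-2 ALLOC][3-30 FREE]
Op 3: b = realloc(b, 3) -> b = 1; heap: [0-0 ALLOC][1-3 ALLOC][4-30 FREE]
Op 4: c = malloc(7) -> c = 4; heap: [0-0 ALLOC][1-3 ALLOC][4-10 ALLOC][11-30 FREE]
Op 5: d = malloc(9) -> d = 11; heap: [0-0 ALLOC][1-3 ALLOC][4-10 ALLOC][11-19 ALLOC][20-30 FREE]
malloc(2): first-fit scan over [0-0 ALLOC][1-3 ALLOC][4-10 ALLOC][11-19 ALLOC][20-30 FREE] -> 20

Answer: 20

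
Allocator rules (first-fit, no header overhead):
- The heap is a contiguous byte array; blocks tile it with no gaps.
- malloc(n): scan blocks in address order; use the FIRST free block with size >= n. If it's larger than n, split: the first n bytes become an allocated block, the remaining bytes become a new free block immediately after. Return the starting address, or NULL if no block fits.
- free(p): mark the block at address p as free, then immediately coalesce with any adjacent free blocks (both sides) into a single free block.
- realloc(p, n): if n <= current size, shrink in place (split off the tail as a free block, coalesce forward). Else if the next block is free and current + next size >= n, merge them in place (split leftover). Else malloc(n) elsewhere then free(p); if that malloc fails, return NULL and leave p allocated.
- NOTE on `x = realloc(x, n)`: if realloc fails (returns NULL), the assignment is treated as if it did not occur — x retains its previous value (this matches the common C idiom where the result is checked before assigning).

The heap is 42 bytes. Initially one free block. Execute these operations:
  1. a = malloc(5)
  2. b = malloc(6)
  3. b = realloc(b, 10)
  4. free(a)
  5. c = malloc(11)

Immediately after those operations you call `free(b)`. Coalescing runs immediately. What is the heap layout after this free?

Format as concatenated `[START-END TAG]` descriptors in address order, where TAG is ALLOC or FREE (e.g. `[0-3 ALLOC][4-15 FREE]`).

Answer: [0-14 FREE][15-25 ALLOC][26-41 FREE]

Derivation:
Op 1: a = malloc(5) -> a = 0; heap: [0-4 ALLOC][5-41 FREE]
Op 2: b = malloc(6) -> b = 5; heap: [0-4 ALLOC][5-10 ALLOC][11-41 FREE]
Op 3: b = realloc(b, 10) -> b = 5; heap: [0-4 ALLOC][5-14 ALLOC][15-41 FREE]
Op 4: free(a) -> (freed a); heap: [0-4 FREE][5-14 ALLOC][15-41 FREE]
Op 5: c = malloc(11) -> c = 15; heap: [0-4 FREE][5-14 ALLOC][15-25 ALLOC][26-41 FREE]
free(b): b = 5 -> block [5-14 ALLOC]; mark free, coalesce with adjacent free neighbors -> [0-14 FREE][15-25 ALLOC][26-41 FREE]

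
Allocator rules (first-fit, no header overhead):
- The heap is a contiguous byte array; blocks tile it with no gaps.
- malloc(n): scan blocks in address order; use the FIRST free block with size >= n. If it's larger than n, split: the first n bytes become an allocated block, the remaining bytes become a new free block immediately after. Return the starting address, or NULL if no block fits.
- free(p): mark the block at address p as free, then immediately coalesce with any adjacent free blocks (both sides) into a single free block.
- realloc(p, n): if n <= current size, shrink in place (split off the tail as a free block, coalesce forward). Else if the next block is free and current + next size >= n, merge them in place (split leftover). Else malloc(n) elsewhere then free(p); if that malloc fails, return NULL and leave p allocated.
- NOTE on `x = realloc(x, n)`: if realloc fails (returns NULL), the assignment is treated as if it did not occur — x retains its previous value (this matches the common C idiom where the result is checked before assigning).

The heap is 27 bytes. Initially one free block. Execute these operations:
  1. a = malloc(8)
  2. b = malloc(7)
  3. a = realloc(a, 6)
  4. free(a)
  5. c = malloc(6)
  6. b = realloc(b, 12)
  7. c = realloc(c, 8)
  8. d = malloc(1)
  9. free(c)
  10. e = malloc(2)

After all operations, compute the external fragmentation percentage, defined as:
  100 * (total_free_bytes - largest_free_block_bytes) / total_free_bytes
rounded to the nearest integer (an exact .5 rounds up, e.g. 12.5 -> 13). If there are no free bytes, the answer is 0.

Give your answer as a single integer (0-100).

Op 1: a = malloc(8) -> a = 0; heap: [0-7 ALLOC][8-26 FREE]
Op 2: b = malloc(7) -> b = 8; heap: [0-7 ALLOC][8-14 ALLOC][15-26 FREE]
Op 3: a = realloc(a, 6) -> a = 0; heap: [0-5 ALLOC][6-7 FREE][8-14 ALLOC][15-26 FREE]
Op 4: free(a) -> (freed a); heap: [0-7 FREE][8-14 ALLOC][15-26 FREE]
Op 5: c = malloc(6) -> c = 0; heap: [0-5 ALLOC][6-7 FREE][8-14 ALLOC][15-26 FREE]
Op 6: b = realloc(b, 12) -> b = 8; heap: [0-5 ALLOC][6-7 FREE][8-19 ALLOC][20-26 FREE]
Op 7: c = realloc(c, 8) -> c = 0; heap: [0-7 ALLOC][8-19 ALLOC][20-26 FREE]
Op 8: d = malloc(1) -> d = 20; heap: [0-7 ALLOC][8-19 ALLOC][20-20 ALLOC][21-26 FREE]
Op 9: free(c) -> (freed c); heap: [0-7 FREE][8-19 ALLOC][20-20 ALLOC][21-26 FREE]
Op 10: e = malloc(2) -> e = 0; heap: [0-1 ALLOC][2-7 FREE][8-19 ALLOC][20-20 ALLOC][21-26 FREE]
Free blocks: [6 6] total_free=12 largest=6 -> 100*(12-6)/12 = 600/12 = 50

Answer: 50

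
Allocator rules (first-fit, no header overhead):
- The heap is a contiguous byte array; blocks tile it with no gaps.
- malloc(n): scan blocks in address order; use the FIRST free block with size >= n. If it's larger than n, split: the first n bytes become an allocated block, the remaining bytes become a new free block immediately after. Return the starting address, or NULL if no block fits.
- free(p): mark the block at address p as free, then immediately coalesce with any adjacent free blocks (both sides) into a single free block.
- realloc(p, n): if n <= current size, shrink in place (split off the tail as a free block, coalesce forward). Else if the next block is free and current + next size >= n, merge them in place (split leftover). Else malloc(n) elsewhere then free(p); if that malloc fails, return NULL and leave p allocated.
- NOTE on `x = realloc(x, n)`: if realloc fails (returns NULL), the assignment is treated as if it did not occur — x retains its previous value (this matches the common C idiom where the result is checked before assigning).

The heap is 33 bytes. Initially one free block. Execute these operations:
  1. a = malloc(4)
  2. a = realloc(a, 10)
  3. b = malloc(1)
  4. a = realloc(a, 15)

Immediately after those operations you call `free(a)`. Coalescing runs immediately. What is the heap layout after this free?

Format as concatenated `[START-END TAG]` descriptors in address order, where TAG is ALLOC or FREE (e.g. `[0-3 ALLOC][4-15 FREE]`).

Op 1: a = malloc(4) -> a = 0; heap: [0-3 ALLOC][4-32 FREE]
Op 2: a = realloc(a, 10) -> a = 0; heap: [0-9 ALLOC][10-32 FREE]
Op 3: b = malloc(1) -> b = 10; heap: [0-9 ALLOC][10-10 ALLOC][11-32 FREE]
Op 4: a = realloc(a, 15) -> a = 11; heap: [0-9 FREE][10-10 ALLOC][11-25 ALLOC][26-32 FREE]
free(a): a = 11 -> block [11-25 ALLOC]; mark free, coalesce with adjacent free neighbors -> [0-9 FREE][10-10 ALLOC][11-32 FREE]

Answer: [0-9 FREE][10-10 ALLOC][11-32 FREE]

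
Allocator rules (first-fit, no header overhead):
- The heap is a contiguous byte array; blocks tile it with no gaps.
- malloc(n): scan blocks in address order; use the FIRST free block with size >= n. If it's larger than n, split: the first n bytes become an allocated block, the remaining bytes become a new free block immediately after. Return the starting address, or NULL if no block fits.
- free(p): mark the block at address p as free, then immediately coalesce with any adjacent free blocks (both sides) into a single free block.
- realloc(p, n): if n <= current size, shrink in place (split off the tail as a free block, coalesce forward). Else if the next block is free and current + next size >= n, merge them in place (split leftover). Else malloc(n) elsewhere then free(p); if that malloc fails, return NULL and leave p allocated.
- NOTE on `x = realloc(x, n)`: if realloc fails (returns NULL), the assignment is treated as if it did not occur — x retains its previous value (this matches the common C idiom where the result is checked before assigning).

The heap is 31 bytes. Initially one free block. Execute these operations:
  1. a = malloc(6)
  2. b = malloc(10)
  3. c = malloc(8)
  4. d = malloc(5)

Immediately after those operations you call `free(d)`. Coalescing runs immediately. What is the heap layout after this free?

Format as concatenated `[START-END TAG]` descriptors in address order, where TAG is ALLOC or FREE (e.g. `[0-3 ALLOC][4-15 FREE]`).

Op 1: a = malloc(6) -> a = 0; heap: [0-5 ALLOC][6-30 FREE]
Op 2: b = malloc(10) -> b = 6; heap: [0-5 ALLOC][6-15 ALLOC][16-30 FREE]
Op 3: c = malloc(8) -> c = 16; heap: [0-5 ALLOC][6-15 ALLOC][16-23 ALLOC][24-30 FREE]
Op 4: d = malloc(5) -> d = 24; heap: [0-5 ALLOC][6-15 ALLOC][16-23 ALLOC][24-28 ALLOC][29-30 FREE]
free(d): d = 24 -> block [24-28 ALLOC]; mark free, coalesce with adjacent free neighbors -> [0-5 ALLOC][6-15 ALLOC][16-23 ALLOC][24-30 FREE]

Answer: [0-5 ALLOC][6-15 ALLOC][16-23 ALLOC][24-30 FREE]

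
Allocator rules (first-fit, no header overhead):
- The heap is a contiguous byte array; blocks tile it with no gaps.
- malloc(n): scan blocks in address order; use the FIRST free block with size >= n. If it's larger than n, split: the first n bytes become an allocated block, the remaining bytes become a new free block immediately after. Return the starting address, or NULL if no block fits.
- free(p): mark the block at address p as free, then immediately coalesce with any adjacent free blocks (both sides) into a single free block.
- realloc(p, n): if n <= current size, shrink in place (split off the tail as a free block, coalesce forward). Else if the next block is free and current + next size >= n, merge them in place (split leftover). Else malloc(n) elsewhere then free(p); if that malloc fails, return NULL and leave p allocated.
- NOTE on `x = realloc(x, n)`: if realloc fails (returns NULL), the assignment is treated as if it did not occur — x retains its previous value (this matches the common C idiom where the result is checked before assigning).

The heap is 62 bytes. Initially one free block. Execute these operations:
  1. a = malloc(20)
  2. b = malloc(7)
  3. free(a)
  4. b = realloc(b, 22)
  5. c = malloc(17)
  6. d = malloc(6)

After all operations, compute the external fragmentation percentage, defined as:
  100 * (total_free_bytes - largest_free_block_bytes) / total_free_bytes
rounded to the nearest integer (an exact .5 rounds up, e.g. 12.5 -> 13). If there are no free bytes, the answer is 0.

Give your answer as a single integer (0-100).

Answer: 18

Derivation:
Op 1: a = malloc(20) -> a = 0; heap: [0-19 ALLOC][20-61 FREE]
Op 2: b = malloc(7) -> b = 20; heap: [0-19 ALLOC][20-26 ALLOC][27-61 FREE]
Op 3: free(a) -> (freed a); heap: [0-19 FREE][20-26 ALLOC][27-61 FREE]
Op 4: b = realloc(b, 22) -> b = 20; heap: [0-19 FREE][20-41 ALLOC][42-61 FREE]
Op 5: c = malloc(17) -> c = 0; heap: [0-16 ALLOC][17-19 FREE][20-41 ALLOC][42-61 FREE]
Op 6: d = malloc(6) -> d = 42; heap: [0-16 ALLOC][17-19 FREE][20-41 ALLOC][42-47 ALLOC][48-61 FREE]
Free blocks: [3 14] total_free=17 largest=14 -> 100*(17-14)/17 = 300/17 ≈ 17.647 -> rounds to 18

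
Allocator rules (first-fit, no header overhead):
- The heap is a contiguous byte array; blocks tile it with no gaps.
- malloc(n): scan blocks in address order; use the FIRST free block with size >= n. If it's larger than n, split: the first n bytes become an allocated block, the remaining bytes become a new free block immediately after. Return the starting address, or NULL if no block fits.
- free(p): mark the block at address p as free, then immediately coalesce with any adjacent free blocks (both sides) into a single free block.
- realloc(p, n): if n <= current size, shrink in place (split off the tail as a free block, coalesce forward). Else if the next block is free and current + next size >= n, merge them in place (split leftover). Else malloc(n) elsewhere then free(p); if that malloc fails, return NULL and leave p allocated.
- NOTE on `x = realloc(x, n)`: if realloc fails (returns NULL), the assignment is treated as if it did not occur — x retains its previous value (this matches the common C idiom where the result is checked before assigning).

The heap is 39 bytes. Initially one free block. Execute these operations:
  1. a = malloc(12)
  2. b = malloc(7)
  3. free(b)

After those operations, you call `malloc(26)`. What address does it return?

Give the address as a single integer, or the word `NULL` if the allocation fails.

Answer: 12

Derivation:
Op 1: a = malloc(12) -> a = 0; heap: [0-11 ALLOC][12-38 FREE]
Op 2: b = malloc(7) -> b = 12; heap: [0-11 ALLOC][12-18 ALLOC][19-38 FREE]
Op 3: free(b) -> (freed b); heap: [0-11 ALLOC][12-38 FREE]
malloc(26): first-fit scan over [0-11 ALLOC][12-38 FREE] -> 12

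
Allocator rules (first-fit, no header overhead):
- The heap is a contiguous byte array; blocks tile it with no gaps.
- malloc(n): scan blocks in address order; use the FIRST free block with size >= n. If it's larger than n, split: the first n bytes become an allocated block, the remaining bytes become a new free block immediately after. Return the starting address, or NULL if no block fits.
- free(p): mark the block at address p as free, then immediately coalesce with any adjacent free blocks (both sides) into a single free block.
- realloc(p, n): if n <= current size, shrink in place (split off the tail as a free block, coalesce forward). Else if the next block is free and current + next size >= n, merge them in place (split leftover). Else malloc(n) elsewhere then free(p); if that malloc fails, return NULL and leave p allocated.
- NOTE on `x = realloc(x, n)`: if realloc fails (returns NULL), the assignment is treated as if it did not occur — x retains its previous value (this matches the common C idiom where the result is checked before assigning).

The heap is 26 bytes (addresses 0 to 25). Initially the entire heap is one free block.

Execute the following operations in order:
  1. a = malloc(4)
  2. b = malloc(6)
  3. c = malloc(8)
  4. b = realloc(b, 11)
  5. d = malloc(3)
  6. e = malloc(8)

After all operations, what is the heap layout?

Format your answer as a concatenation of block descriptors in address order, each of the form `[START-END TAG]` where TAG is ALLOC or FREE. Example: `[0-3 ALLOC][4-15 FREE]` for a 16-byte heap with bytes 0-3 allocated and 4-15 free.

Answer: [0-3 ALLOC][4-9 ALLOC][10-17 ALLOC][18-20 ALLOC][21-25 FREE]

Derivation:
Op 1: a = malloc(4) -> a = 0; heap: [0-3 ALLOC][4-25 FREE]
Op 2: b = malloc(6) -> b = 4; heap: [0-3 ALLOC][4-9 ALLOC][10-25 FREE]
Op 3: c = malloc(8) -> c = 10; heap: [0-3 ALLOC][4-9 ALLOC][10-17 ALLOC][18-25 FREE]
Op 4: b = realloc(b, 11) -> NULL (b unchanged); heap: [0-3 ALLOC][4-9 ALLOC][10-17 ALLOC][18-25 FREE]
Op 5: d = malloc(3) -> d = 18; heap: [0-3 ALLOC][4-9 ALLOC][10-17 ALLOC][18-20 ALLOC][21-25 FREE]
Op 6: e = malloc(8) -> e = NULL; heap: [0-3 ALLOC][4-9 ALLOC][10-17 ALLOC][18-20 ALLOC][21-25 FREE]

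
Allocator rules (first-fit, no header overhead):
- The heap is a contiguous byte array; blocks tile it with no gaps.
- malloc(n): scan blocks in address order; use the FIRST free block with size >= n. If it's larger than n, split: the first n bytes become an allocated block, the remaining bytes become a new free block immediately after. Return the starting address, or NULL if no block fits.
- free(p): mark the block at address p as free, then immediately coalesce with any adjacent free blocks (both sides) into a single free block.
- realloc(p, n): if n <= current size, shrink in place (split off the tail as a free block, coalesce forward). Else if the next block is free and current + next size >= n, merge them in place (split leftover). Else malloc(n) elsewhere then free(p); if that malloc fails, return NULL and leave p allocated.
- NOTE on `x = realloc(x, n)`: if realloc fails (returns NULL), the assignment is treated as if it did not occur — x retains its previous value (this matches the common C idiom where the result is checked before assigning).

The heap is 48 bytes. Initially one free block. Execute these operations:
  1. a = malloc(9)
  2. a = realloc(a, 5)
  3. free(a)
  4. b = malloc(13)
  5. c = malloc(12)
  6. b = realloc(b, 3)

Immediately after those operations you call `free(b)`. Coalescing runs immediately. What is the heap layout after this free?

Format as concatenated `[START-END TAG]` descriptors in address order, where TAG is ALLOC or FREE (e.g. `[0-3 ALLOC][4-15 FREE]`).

Op 1: a = malloc(9) -> a = 0; heap: [0-8 ALLOC][9-47 FREE]
Op 2: a = realloc(a, 5) -> a = 0; heap: [0-4 ALLOC][5-47 FREE]
Op 3: free(a) -> (freed a); heap: [0-47 FREE]
Op 4: b = malloc(13) -> b = 0; heap: [0-12 ALLOC][13-47 FREE]
Op 5: c = malloc(12) -> c = 13; heap: [0-12 ALLOC][13-24 ALLOC][25-47 FREE]
Op 6: b = realloc(b, 3) -> b = 0; heap: [0-2 ALLOC][3-12 FREE][13-24 ALLOC][25-47 FREE]
free(b): b = 0 -> block [0-2 ALLOC]; mark free, coalesce with adjacent free neighbors -> [0-12 FREE][13-24 ALLOC][25-47 FREE]

Answer: [0-12 FREE][13-24 ALLOC][25-47 FREE]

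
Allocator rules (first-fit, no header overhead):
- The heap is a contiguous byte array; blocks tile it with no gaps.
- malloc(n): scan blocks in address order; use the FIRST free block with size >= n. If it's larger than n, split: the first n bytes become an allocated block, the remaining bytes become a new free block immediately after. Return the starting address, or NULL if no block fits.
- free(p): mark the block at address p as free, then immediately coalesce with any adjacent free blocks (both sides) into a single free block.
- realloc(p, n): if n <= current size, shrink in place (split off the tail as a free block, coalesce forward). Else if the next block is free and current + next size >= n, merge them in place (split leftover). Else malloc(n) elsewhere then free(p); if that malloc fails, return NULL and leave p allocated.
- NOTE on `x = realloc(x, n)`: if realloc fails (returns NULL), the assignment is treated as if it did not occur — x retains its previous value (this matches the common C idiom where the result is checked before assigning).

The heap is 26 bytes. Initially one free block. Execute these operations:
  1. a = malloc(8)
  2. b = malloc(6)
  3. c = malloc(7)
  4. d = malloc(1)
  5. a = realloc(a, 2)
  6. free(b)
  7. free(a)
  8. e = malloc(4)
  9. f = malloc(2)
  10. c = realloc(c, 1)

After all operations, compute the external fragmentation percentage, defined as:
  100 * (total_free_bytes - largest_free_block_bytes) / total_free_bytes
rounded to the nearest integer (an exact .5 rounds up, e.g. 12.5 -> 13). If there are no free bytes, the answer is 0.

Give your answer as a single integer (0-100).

Op 1: a = malloc(8) -> a = 0; heap: [0-7 ALLOC][8-25 FREE]
Op 2: b = malloc(6) -> b = 8; heap: [0-7 ALLOC][8-13 ALLOC][14-25 FREE]
Op 3: c = malloc(7) -> c = 14; heap: [0-7 ALLOC][8-13 ALLOC][14-20 ALLOC][21-25 FREE]
Op 4: d = malloc(1) -> d = 21; heap: [0-7 ALLOC][8-13 ALLOC][14-20 ALLOC][21-21 ALLOC][22-25 FREE]
Op 5: a = realloc(a, 2) -> a = 0; heap: [0-1 ALLOC][2-7 FREE][8-13 ALLOC][14-20 ALLOC][21-21 ALLOC][22-25 FREE]
Op 6: free(b) -> (freed b); heap: [0-1 ALLOC][2-13 FREE][14-20 ALLOC][21-21 ALLOC][22-25 FREE]
Op 7: free(a) -> (freed a); heap: [0-13 FREE][14-20 ALLOC][21-21 ALLOC][22-25 FREE]
Op 8: e = malloc(4) -> e = 0; heap: [0-3 ALLOC][4-13 FREE][14-20 ALLOC][21-21 ALLOC][22-25 FREE]
Op 9: f = malloc(2) -> f = 4; heap: [0-3 ALLOC][4-5 ALLOC][6-13 FREE][14-20 ALLOC][21-21 ALLOC][22-25 FREE]
Op 10: c = realloc(c, 1) -> c = 14; heap: [0-3 ALLOC][4-5 ALLOC][6-13 FREE][14-14 ALLOC][15-20 FREE][21-21 ALLOC][22-25 FREE]
Free blocks: [8 6 4] total_free=18 largest=8 -> 100*(18-8)/18 = 1000/18 ≈ 55.556 -> rounds to 56

Answer: 56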